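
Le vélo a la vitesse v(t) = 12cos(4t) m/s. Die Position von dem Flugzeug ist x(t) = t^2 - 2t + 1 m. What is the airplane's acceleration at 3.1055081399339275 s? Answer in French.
Pour résoudre ceci, nous devons prendre 2 dérivées de notre équation de la position x(t) = t^2 - 2·t + 1. La dérivée de la position donne la vitesse: v(t) = 2·t - 2. La dérivée de la vitesse donne l'accélération: a(t) = 2. En utilisant a(t) = 2 et en substituant t = 3.1055081399339275, nous trouvons a = 2.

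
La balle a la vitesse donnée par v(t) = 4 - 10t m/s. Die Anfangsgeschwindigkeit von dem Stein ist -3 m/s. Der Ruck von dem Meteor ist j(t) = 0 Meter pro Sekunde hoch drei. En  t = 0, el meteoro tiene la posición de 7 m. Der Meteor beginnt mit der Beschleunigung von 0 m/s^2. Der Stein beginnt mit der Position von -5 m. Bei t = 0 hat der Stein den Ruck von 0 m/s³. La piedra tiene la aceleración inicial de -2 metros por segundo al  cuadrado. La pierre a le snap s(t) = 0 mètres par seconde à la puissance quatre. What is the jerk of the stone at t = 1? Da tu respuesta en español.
Partiendo del snap s(t) = 0, tomamos 1 antiderivada. La antiderivada del snap es la sacudida. Usando j(0) = 0, obtenemos j(t) = 0. Usando j(t) = 0 y sustituyendo t = 1, encontramos j = 0.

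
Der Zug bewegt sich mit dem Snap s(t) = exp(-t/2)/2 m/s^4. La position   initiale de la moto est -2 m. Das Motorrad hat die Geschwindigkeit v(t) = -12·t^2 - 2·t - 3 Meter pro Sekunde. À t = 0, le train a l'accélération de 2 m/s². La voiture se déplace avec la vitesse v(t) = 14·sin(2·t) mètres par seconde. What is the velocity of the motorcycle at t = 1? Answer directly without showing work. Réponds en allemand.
v(1) = -17.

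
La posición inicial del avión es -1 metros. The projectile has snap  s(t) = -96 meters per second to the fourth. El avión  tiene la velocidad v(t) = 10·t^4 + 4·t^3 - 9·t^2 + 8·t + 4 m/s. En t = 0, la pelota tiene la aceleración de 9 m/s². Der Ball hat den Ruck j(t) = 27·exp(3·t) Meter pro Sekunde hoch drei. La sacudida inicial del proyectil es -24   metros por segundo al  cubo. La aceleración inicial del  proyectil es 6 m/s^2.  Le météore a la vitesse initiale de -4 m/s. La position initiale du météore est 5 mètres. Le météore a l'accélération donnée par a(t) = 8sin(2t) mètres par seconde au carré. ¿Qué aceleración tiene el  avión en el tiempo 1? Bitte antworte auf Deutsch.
Wir müssen unsere Gleichung für die Geschwindigkeit v(t) = 10·t^4 + 4·t^3 - 9·t^2 + 8·t + 4 1-mal ableiten. Durch Ableiten von der Geschwindigkeit erhalten wir die Beschleunigung: a(t) = 40·t^3 + 12·t^2 - 18·t + 8. Mit a(t) = 40·t^3 + 12·t^2 - 18·t + 8 und Einsetzen von t = 1, finden wir a = 42.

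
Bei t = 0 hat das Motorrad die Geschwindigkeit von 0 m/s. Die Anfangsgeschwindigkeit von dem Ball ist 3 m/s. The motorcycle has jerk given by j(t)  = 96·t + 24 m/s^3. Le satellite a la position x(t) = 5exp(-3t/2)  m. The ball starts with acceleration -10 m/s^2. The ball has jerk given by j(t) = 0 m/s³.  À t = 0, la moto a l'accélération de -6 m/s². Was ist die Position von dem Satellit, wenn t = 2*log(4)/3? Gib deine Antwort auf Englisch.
Using x(t) = 5·exp(-3·t/2) and substituting t = 2*log(4)/3, we find x = 5/4.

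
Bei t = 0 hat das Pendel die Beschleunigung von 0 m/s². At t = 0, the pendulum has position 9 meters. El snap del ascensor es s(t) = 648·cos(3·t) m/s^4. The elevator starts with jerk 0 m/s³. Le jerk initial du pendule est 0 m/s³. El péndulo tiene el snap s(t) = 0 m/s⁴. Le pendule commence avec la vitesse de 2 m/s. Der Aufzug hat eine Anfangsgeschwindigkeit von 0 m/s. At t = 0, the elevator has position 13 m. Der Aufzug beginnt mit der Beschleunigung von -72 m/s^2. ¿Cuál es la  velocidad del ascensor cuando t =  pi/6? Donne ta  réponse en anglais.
To solve this, we need to take 3 integrals of our snap equation s(t) = 648·cos(3·t). Taking ∫s(t)dt and applying j(0) = 0, we find j(t) = 216·sin(3·t). Finding the integral of j(t) and using a(0) = -72: a(t) = -72·cos(3·t). The antiderivative of acceleration is velocity. Using v(0) = 0, we get v(t) = -24·sin(3·t). We have velocity v(t) = -24·sin(3·t). Substituting t = pi/6: v(pi/6) = -24.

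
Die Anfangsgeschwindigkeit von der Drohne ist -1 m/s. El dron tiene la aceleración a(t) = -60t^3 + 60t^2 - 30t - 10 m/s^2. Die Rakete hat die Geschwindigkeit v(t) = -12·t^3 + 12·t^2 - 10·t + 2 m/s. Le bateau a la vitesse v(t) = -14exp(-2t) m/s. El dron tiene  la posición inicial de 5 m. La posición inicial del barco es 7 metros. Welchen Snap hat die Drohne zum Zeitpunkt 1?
Um dies zu lösen, müssen wir 2 Ableitungen unserer Gleichung für die Beschleunigung a(t) = -60·t^3 + 60·t^2 - 30·t - 10 nehmen. Mit d/dt von a(t) finden wir j(t) = -180·t^2 + 120·t - 30. Mit d/dt von j(t) finden wir s(t) = 120 - 360·t. Mit s(t) = 120 - 360·t und Einsetzen von t = 1, finden wir s = -240.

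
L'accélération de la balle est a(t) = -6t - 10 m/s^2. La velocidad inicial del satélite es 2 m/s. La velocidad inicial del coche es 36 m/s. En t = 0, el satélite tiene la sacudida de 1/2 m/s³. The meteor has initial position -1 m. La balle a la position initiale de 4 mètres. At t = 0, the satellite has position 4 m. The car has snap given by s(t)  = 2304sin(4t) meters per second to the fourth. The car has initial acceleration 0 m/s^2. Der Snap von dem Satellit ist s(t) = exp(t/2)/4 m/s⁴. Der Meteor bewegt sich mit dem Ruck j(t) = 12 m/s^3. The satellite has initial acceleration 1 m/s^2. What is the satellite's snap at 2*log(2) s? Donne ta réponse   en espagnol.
Tenemos el snap s(t) = exp(t/2)/4. Sustituyendo t = 2*log(2): s(2*log(2)) = 1/2.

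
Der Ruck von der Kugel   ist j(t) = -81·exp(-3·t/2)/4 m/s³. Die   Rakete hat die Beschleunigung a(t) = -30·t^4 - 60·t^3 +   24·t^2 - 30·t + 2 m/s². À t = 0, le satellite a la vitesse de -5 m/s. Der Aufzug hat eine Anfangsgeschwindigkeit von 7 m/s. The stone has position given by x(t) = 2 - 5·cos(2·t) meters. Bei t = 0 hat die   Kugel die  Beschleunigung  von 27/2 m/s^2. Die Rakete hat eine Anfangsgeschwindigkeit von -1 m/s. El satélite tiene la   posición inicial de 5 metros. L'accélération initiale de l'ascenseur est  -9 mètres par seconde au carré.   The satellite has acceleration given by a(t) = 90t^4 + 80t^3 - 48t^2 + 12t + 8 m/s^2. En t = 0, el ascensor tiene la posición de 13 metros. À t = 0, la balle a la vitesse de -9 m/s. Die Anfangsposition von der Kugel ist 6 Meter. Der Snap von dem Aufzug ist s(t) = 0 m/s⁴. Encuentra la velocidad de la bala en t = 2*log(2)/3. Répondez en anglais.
To find the answer, we compute 2 antiderivatives of j(t) = -81·exp(-3·t/2)/4. Taking ∫j(t)dt and applying a(0) = 27/2, we find a(t) = 27·exp(-3·t/2)/2. Taking ∫a(t)dt and applying v(0) = -9, we find v(t) = -9·exp(-3·t/2). From the given velocity equation v(t) = -9·exp(-3·t/2), we substitute t = 2*log(2)/3 to get v = -9/2.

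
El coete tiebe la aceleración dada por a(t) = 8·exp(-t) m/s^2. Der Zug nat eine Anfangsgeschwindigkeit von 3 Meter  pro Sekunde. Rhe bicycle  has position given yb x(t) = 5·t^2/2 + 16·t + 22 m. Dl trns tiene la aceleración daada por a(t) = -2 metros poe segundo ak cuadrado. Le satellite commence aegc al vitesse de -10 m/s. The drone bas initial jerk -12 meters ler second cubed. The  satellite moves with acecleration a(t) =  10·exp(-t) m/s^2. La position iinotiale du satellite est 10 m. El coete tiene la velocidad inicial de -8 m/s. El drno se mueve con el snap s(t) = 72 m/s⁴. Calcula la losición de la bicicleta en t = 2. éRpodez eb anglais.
Using x(t) = 5·t^2/2 + 16·t + 22 and substituting t = 2, we find x = 64.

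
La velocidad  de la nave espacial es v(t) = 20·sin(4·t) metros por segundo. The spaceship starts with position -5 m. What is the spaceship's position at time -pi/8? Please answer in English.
Starting from velocity v(t) = 20·sin(4·t), we take 1 integral. Integrating velocity and using the initial condition x(0) = -5, we get x(t) = -5·cos(4·t). We have position x(t) = -5·cos(4·t). Substituting t = -pi/8: x(-pi/8) = 0.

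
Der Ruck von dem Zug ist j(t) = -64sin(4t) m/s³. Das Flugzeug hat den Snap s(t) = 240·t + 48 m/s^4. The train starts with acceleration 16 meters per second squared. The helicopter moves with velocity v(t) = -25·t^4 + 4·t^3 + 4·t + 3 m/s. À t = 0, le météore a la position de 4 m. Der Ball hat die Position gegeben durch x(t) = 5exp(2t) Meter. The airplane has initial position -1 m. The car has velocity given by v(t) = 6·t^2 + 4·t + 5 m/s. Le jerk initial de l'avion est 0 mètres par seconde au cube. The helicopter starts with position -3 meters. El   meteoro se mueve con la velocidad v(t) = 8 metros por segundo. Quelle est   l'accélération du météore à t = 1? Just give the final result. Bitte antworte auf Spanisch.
En t = 1, a = 0.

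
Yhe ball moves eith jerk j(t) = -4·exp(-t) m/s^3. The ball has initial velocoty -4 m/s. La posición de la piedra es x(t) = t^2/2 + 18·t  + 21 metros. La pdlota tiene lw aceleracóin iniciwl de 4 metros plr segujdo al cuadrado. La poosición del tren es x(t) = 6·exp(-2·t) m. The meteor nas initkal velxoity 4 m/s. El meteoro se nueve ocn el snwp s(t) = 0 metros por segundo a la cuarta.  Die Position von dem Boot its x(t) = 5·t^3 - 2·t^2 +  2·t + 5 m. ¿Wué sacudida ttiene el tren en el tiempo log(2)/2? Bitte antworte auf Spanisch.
Para resolver esto, necesitamos tomar 3 derivadas de nuestra ecuación de la posición x(t) = 6·exp(-2·t). Tomando d/dt de x(t), encontramos v(t) = -12·exp(-2·t). La derivada de la velocidad da la aceleración: a(t) = 24·exp(-2·t). Derivando la aceleración, obtenemos la sacudida: j(t) = -48·exp(-2·t). Usando j(t) = -48·exp(-2·t) y sustituyendo t = log(2)/2, encontramos j = -24.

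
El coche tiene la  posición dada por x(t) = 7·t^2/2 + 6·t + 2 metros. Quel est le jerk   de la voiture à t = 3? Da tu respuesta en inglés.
We must differentiate our position equation x(t) = 7·t^2/2 + 6·t + 2 3 times. Differentiating position, we get velocity: v(t) = 7·t + 6. The derivative of velocity gives acceleration: a(t) = 7. Differentiating acceleration, we get jerk: j(t) = 0. From the given jerk equation j(t) = 0, we substitute t = 3 to get j = 0.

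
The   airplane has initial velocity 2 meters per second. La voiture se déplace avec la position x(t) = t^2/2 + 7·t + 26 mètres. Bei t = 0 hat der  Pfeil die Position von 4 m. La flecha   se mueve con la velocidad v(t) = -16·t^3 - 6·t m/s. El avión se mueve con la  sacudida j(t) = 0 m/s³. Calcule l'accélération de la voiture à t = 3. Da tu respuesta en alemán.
Ausgehend von der Position x(t) = t^2/2 + 7·t + 26, nehmen wir 2 Ableitungen. Die Ableitung von der Position ergibt die Geschwindigkeit: v(t) = t + 7. Die Ableitung von der Geschwindigkeit ergibt die Beschleunigung: a(t) = 1. Aus der Gleichung für die Beschleunigung a(t) = 1, setzen wir t = 3 ein und erhalten a = 1.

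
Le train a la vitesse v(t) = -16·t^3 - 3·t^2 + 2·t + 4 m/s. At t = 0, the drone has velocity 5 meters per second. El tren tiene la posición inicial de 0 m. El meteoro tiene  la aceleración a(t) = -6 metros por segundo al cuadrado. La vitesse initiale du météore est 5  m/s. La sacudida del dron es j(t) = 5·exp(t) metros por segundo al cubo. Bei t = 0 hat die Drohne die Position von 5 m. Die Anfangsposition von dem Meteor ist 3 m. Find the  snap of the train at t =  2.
To solve this, we need to take 3 derivatives of our velocity equation v(t) = -16·t^3 - 3·t^2 + 2·t + 4. The derivative of velocity gives acceleration: a(t) = -48·t^2 - 6·t + 2. The derivative of acceleration gives jerk: j(t) = -96·t - 6. The derivative of jerk gives snap: s(t) = -96. From the given snap equation s(t) = -96, we substitute t = 2 to get s = -96.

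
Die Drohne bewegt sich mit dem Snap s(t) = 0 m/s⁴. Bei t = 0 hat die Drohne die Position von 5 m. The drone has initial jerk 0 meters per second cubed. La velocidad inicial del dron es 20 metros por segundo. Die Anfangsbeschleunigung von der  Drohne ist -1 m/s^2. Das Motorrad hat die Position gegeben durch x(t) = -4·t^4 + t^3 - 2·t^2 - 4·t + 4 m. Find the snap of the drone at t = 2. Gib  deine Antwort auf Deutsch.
Mit s(t) = 0 und Einsetzen von t = 2, finden wir s = 0.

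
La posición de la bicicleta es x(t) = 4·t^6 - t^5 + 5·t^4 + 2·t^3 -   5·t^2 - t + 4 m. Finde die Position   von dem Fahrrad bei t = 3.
Mit x(t) = 4·t^6 - t^5 + 5·t^4 + 2·t^3 - 5·t^2 - t + 4 und Einsetzen von t = 3, finden wir x = 3088.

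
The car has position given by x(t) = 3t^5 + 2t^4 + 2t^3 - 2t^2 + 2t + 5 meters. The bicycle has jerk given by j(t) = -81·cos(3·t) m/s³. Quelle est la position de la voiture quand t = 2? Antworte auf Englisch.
From the given position equation x(t) = 3·t^5 + 2·t^4 + 2·t^3 - 2·t^2 + 2·t + 5, we substitute t = 2 to get x = 145.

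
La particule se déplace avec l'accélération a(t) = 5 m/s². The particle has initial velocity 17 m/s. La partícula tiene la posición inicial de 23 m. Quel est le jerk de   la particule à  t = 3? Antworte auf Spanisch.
Para resolver esto, necesitamos tomar 1 derivada de nuestra ecuación de la aceleración a(t) = 5. Derivando la aceleración, obtenemos la sacudida: j(t) = 0. Usando j(t) = 0 y sustituyendo t = 3, encontramos j = 0.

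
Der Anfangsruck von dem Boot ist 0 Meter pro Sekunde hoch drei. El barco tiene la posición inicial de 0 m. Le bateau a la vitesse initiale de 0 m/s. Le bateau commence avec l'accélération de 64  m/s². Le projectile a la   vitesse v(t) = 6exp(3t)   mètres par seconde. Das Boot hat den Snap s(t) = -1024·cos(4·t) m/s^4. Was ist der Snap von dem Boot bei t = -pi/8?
Wir haben den Snap s(t) = -1024·cos(4·t). Durch Einsetzen von t = -pi/8: s(-pi/8) = 0.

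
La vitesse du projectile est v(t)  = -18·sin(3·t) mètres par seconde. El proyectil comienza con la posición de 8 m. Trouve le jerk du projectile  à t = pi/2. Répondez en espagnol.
Debemos derivar nuestra ecuación de la velocidad v(t) = -18·sin(3·t) 2 veces. La derivada de la velocidad da la aceleración: a(t) = -54·cos(3·t). Tomando d/dt de a(t), encontramos j(t) = 162·sin(3·t). Usando j(t) = 162·sin(3·t) y sustituyendo t = pi/2, encontramos j = -162.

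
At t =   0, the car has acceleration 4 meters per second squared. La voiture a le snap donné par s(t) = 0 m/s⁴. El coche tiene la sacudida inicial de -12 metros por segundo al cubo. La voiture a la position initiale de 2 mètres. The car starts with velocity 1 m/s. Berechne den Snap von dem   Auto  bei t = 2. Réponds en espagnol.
De la ecuación del snap s(t) = 0, sustituimos t = 2 para obtener s = 0.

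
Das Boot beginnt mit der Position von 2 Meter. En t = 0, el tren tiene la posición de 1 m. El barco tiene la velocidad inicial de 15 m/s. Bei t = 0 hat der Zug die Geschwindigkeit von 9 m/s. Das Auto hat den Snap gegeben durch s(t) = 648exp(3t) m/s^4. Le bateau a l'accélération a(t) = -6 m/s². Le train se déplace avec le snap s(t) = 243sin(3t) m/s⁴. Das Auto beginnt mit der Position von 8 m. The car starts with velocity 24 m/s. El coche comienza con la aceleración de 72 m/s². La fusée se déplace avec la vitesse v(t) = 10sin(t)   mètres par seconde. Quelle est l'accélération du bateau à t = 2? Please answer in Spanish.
De la ecuación de la aceleración a(t) = -6, sustituimos t = 2 para obtener a = -6.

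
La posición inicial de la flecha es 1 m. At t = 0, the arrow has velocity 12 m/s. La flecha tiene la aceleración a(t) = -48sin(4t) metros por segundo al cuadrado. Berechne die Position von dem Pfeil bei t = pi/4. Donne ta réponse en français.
Nous devons trouver la primitive de notre équation de l'accélération a(t) = -48·sin(4·t) 2 fois. En prenant ∫a(t)dt et en appliquant v(0) = 12, nous trouvons v(t) = 12·cos(4·t). En prenant ∫v(t)dt et en appliquant x(0) = 1, nous trouvons x(t) = 3·sin(4·t) + 1. En utilisant x(t) = 3·sin(4·t) + 1 et en substituant t = pi/4, nous trouvons x = 1.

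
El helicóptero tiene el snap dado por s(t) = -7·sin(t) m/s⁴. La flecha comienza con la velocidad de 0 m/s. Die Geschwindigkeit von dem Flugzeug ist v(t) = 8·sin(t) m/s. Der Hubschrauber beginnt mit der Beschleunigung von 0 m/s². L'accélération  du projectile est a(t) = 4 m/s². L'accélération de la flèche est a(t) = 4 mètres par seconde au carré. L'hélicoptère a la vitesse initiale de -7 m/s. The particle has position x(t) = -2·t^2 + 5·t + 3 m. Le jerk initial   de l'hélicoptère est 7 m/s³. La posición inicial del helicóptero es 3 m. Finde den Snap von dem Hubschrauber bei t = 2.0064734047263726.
Wir haben den Snap s(t) = -7·sin(t). Durch Einsetzen von t = 2.0064734047263726: s(2.0064734047263726) = -6.34609154737612.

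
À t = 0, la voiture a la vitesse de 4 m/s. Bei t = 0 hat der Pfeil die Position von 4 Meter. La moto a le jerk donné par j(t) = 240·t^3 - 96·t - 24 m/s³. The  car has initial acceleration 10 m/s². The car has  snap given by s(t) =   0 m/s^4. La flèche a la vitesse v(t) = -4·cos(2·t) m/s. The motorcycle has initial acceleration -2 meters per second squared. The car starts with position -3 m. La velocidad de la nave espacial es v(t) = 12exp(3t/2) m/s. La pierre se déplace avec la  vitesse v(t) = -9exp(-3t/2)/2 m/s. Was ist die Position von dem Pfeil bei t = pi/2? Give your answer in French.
Nous devons intégrer notre équation de la vitesse v(t) = -4·cos(2·t) 1 fois. En prenant ∫v(t)dt et en appliquant x(0) = 4, nous trouvons x(t) = 4 - 2·sin(2·t). De l'équation de la position x(t) = 4 - 2·sin(2·t), nous substituons t = pi/2 pour obtenir x = 4.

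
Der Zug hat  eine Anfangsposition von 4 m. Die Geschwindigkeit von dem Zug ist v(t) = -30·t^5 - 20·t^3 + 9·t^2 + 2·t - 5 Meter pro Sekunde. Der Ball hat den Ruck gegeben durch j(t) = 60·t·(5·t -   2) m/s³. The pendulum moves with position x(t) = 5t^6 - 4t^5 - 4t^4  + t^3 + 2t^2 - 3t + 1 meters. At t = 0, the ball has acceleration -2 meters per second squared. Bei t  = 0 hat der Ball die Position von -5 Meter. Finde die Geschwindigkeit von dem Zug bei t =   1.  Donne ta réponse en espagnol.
Tenemos la velocidad v(t) = -30·t^5 - 20·t^3 + 9·t^2 + 2·t - 5. Sustituyendo t = 1: v(1) = -44.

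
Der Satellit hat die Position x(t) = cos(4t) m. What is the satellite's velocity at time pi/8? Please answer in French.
Pour résoudre ceci, nous devons prendre 1 dérivée de notre équation de la position x(t) = cos(4·t). En prenant d/dt de x(t), nous trouvons v(t) = -4·sin(4·t). En utilisant v(t) = -4·sin(4·t) et en substituant t = pi/8, nous trouvons v = -4.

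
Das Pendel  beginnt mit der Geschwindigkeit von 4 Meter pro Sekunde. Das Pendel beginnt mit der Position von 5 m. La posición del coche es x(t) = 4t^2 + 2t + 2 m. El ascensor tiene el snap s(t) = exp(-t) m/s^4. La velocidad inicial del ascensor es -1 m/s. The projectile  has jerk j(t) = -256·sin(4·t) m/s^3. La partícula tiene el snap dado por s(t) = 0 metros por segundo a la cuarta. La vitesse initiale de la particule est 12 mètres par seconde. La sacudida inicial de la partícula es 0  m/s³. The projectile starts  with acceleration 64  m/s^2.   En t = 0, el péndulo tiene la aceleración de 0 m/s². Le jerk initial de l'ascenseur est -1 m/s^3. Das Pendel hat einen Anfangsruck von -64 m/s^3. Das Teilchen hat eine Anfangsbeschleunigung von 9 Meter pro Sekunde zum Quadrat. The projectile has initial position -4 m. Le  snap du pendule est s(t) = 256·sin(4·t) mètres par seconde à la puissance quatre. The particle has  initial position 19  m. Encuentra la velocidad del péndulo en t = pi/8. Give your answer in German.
Wir müssen die Stammfunktion unserer Gleichung für den Snap s(t) = 256·sin(4·t) 3-mal finden. Das Integral von dem Snap, mit j(0) = -64, ergibt den Ruck: j(t) = -64·cos(4·t). Durch Integration von dem Ruck und Verwendung der Anfangsbedingung a(0) = 0, erhalten wir a(t) = -16·sin(4·t). Mit ∫a(t)dt und Anwendung von v(0) = 4, finden wir v(t) = 4·cos(4·t). Wir haben die Geschwindigkeit v(t) = 4·cos(4·t). Durch Einsetzen von t = pi/8: v(pi/8) = 0.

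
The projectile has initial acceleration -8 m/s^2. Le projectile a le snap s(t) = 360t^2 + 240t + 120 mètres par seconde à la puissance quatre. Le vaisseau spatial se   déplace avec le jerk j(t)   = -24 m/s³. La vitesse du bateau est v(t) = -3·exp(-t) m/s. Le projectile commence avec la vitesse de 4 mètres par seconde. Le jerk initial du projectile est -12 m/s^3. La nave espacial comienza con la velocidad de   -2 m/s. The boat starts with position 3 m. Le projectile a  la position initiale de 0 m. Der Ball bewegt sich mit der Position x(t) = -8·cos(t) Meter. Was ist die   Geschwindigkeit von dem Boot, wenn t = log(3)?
Aus der Gleichung für die Geschwindigkeit v(t) = -3·exp(-t), setzen wir t = log(3) ein und erhalten v = -1.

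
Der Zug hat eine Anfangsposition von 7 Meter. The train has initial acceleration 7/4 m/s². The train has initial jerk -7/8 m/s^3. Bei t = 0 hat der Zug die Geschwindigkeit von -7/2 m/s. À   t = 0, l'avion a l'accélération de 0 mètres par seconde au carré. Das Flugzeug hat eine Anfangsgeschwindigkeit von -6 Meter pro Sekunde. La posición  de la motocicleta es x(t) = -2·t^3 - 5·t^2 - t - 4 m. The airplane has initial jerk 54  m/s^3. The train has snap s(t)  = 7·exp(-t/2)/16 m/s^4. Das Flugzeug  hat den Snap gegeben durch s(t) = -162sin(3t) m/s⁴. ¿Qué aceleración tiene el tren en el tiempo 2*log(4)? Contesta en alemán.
Wir müssen das Integral unserer Gleichung für den Snap s(t) = 7·exp(-t/2)/16 2-mal finden. Das Integral von dem Snap ist der Ruck. Mit j(0) = -7/8 erhalten wir j(t) = -7·exp(-t/2)/8. Durch Integration von dem Ruck und Verwendung der Anfangsbedingung a(0) = 7/4, erhalten wir a(t) = 7·exp(-t/2)/4. Wir haben die Beschleunigung a(t) = 7·exp(-t/2)/4. Durch Einsetzen von t = 2*log(4): a(2*log(4)) = 7/16.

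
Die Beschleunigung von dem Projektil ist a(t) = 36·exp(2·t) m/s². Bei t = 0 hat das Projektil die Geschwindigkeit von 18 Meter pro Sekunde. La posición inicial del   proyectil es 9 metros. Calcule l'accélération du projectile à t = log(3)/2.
En utilisant a(t) = 36·exp(2·t) et en substituant t = log(3)/2, nous trouvons a = 108.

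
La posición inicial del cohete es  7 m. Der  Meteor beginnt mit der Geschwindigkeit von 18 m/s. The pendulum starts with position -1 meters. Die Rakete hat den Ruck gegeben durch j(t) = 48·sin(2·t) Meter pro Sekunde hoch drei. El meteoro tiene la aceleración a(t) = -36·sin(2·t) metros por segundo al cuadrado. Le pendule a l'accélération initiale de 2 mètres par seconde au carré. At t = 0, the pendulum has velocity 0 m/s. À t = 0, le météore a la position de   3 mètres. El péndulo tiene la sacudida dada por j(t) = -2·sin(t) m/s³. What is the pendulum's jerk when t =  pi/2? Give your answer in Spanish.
De la ecuación de la sacudida j(t) = -2·sin(t), sustituimos t = pi/2 para obtener j = -2.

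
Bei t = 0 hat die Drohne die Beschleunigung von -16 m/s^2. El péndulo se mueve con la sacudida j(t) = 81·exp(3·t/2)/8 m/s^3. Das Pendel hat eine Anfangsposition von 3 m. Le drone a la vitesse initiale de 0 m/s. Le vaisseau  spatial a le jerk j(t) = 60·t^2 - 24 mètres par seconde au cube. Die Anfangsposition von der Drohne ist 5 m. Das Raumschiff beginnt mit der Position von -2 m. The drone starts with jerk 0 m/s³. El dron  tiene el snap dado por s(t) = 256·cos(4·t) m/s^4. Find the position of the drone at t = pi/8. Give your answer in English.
We need to integrate our snap equation s(t) = 256·cos(4·t) 4 times. The antiderivative of snap, with j(0) = 0, gives jerk: j(t) = 64·sin(4·t). Finding the integral of j(t) and using a(0) = -16: a(t) = -16·cos(4·t). The antiderivative of acceleration, with v(0) = 0, gives velocity: v(t) = -4·sin(4·t). The antiderivative of velocity is position. Using x(0) = 5, we get x(t) = cos(4·t) + 4. Using x(t) = cos(4·t) + 4 and substituting t = pi/8, we find x = 4.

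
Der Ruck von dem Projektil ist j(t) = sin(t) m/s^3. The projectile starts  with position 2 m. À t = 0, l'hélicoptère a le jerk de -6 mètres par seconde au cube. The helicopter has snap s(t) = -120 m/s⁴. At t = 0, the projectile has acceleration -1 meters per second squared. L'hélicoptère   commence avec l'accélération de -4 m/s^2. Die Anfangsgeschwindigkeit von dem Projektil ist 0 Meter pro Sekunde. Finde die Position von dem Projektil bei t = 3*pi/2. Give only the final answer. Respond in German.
Bei t = 3*pi/2, x = 1.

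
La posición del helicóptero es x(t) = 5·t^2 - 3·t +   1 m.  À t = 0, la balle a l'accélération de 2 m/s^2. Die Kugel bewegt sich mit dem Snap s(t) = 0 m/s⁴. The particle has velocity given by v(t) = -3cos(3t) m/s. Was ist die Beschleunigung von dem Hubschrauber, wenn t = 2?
Wir müssen unsere Gleichung für die Position x(t) = 5·t^2 - 3·t + 1 2-mal ableiten. Durch Ableiten von der Position erhalten wir die Geschwindigkeit: v(t) = 10·t - 3. Durch Ableiten von der Geschwindigkeit erhalten wir die Beschleunigung: a(t) = 10. Wir haben die Beschleunigung a(t) = 10. Durch Einsetzen von t = 2: a(2) = 10.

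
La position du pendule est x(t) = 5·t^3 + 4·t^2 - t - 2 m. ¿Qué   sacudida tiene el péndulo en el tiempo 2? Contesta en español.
Partiendo de la posición x(t) = 5·t^3 + 4·t^2 - t - 2, tomamos 3 derivadas. Tomando d/dt de x(t), encontramos v(t) = 15·t^2 + 8·t - 1. La derivada de la velocidad da la aceleración: a(t) = 30·t + 8. La derivada de la aceleración da la sacudida: j(t) = 30. De la ecuación de la sacudida j(t) = 30, sustituimos t = 2 para obtener j = 30.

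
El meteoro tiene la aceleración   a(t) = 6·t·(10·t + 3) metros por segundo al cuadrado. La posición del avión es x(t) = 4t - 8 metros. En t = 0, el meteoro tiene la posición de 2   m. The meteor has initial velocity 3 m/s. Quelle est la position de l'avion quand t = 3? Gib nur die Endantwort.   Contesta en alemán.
Bei t = 3, x = 4.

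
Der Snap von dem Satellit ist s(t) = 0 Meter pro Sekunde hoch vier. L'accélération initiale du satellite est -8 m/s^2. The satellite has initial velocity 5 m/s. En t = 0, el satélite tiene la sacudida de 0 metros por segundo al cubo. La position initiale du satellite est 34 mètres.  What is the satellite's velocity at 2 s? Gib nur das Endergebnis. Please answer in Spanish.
La respuesta es -11.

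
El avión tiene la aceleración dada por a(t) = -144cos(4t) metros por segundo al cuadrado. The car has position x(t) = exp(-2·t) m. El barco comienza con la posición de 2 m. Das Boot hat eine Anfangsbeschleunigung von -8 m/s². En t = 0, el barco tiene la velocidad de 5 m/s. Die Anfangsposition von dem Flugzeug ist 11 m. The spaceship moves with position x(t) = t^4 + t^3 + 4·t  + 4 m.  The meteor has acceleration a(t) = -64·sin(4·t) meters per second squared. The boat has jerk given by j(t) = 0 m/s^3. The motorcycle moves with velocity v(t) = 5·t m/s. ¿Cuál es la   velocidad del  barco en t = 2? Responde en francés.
Nous devons trouver la primitive de notre équation du jerk j(t) = 0 2 fois. L'intégrale du jerk est l'accélération. En utilisant a(0) = -8, nous obtenons a(t) = -8. La primitive de l'accélération, avec v(0) = 5, donne la vitesse: v(t) = 5 - 8·t. Nous avons la vitesse v(t) = 5 - 8·t. En substituant t = 2: v(2) = -11.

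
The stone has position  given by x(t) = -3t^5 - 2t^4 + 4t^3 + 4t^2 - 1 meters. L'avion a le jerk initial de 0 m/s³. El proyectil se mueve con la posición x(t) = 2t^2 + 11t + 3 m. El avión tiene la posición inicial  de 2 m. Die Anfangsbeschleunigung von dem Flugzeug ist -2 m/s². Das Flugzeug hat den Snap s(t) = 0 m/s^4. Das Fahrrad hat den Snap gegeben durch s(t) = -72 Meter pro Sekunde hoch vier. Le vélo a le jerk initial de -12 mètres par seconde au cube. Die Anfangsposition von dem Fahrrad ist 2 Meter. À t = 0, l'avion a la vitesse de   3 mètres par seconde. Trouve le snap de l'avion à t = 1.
De l'équation du snap s(t) = 0, nous substituons t = 1 pour obtenir s = 0.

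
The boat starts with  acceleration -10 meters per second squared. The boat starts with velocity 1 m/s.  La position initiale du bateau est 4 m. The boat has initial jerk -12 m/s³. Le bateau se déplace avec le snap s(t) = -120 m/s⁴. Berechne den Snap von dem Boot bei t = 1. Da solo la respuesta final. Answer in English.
s(1) = -120.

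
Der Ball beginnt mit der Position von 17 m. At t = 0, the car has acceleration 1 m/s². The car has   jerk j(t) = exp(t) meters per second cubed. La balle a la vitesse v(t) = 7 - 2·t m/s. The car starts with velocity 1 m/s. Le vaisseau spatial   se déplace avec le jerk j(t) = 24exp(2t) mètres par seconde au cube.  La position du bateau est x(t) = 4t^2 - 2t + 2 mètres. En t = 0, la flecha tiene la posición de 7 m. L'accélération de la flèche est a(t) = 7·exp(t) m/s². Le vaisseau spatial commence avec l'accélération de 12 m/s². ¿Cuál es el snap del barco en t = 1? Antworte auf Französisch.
En partant de la position x(t) = 4·t^2 - 2·t + 2, nous prenons 4 dérivées. En dérivant la position, nous obtenons la vitesse: v(t) = 8·t - 2. La dérivée de la vitesse donne l'accélération: a(t) = 8. En dérivant l'accélération, nous obtenons le jerk: j(t) = 0. En prenant d/dt de j(t), nous trouvons s(t) = 0. En utilisant s(t) = 0 et en substituant t = 1, nous trouvons s = 0.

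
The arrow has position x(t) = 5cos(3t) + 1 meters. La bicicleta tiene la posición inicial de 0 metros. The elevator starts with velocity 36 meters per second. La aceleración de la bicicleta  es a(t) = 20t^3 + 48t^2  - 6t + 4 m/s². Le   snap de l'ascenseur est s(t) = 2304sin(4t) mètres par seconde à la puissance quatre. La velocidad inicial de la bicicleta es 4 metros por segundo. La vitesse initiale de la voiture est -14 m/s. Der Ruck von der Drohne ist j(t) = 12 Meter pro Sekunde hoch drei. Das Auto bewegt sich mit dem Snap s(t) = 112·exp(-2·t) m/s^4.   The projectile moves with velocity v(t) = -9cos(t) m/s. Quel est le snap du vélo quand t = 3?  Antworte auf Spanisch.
Partiendo de la aceleración a(t) = 20·t^3 + 48·t^2 - 6·t + 4, tomamos 2 derivadas. La derivada de la aceleración da la sacudida: j(t) = 60·t^2 + 96·t - 6. Derivando la sacudida, obtenemos el snap: s(t) = 120·t + 96. De la ecuación del snap s(t) = 120·t + 96, sustituimos t = 3 para obtener s = 456.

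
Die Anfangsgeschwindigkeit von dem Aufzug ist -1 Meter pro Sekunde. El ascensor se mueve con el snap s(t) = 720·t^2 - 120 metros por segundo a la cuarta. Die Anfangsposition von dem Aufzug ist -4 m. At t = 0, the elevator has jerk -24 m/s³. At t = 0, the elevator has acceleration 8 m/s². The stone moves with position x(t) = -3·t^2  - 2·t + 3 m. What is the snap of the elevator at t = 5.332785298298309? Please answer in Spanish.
De la ecuación del snap s(t) = 720·t^2 - 120, sustituimos t = 5.332785298298309 para obtener s = 20355.7913071775.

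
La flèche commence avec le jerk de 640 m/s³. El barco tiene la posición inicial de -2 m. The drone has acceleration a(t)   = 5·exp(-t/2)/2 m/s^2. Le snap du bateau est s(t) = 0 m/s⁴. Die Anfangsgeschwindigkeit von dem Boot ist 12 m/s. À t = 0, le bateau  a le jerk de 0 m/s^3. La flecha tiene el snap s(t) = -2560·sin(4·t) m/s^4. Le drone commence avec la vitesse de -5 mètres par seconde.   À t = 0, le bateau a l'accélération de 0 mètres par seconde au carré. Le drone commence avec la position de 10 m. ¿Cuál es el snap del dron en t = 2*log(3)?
Para resolver esto, necesitamos tomar 2 derivadas de nuestra ecuación de la aceleración a(t) = 5·exp(-t/2)/2. Tomando d/dt de a(t), encontramos j(t) = -5·exp(-t/2)/4. Derivando la sacudida, obtenemos el snap: s(t) = 5·exp(-t/2)/8. Tenemos el snap s(t) = 5·exp(-t/2)/8. Sustituyendo t = 2*log(3): s(2*log(3)) = 5/24.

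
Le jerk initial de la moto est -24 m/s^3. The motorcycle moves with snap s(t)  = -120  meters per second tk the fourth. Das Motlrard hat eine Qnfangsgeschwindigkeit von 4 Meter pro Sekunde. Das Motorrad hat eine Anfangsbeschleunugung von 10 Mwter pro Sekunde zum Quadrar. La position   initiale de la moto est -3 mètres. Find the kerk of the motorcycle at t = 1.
We must find the integral of our snap equation s(t) = -120 1 time. Taking ∫s(t)dt and applying j(0) = -24, we find j(t) = -120·t - 24. We have jerk j(t) = -120·t - 24. Substituting t = 1: j(1) = -144.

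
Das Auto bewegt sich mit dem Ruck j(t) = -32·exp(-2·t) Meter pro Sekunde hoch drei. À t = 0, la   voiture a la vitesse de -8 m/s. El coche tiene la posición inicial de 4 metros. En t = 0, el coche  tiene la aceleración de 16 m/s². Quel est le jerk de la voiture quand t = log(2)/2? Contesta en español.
Usando j(t) = -32·exp(-2·t) y sustituyendo t = log(2)/2, encontramos j = -16.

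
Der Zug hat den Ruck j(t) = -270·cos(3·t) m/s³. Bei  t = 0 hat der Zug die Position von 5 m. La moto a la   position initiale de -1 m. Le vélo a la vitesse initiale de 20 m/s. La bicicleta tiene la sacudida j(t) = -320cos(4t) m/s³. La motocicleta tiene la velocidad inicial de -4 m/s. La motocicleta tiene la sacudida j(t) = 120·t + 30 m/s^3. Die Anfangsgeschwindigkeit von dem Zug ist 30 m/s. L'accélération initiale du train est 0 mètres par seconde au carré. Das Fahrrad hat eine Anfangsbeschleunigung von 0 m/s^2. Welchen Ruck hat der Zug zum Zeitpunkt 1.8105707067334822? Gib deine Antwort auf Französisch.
En utilisant j(t) = -270·cos(3·t) et en substituant t = 1.8105707067334822, nous trouvons j = -177.896426472227.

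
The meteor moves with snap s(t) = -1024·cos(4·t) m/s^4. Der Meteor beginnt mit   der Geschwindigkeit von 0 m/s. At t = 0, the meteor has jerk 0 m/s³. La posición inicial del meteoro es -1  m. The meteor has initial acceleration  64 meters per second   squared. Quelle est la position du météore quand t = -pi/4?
En partant du snap s(t) = -1024·cos(4·t), nous prenons 4 intégrales. L'intégrale du snap, avec j(0) = 0, donne le jerk: j(t) = -256·sin(4·t). En intégrant le jerk et en utilisant la condition initiale a(0) = 64, nous obtenons a(t) = 64·cos(4·t). En prenant ∫a(t)dt et en appliquant v(0) = 0, nous trouvons v(t) = 16·sin(4·t). L'intégrale de la vitesse, avec x(0) = -1, donne la position: x(t) = 3 - 4·cos(4·t). Nous avons la position x(t) = 3 - 4·cos(4·t). En substituant t = -pi/4: x(-pi/4) = 7.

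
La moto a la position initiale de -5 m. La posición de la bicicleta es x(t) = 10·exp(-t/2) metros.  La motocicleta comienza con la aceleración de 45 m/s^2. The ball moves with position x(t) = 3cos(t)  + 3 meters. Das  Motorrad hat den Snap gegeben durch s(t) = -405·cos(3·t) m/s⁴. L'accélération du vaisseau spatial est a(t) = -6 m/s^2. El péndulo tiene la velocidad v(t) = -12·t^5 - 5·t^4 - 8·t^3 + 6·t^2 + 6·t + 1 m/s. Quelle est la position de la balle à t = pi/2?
Nous avons la position x(t) = 3·cos(t) + 3. En substituant t = pi/2: x(pi/2) = 3.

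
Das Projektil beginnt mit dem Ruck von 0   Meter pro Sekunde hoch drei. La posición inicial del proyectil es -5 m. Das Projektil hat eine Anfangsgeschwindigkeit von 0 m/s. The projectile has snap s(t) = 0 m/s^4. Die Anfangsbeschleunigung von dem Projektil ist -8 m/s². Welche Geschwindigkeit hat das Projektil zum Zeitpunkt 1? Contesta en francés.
Nous devons trouver la primitive de notre équation du snap s(t) = 0 3 fois. En prenant ∫s(t)dt et en appliquant j(0) = 0, nous trouvons j(t) = 0. En prenant ∫j(t)dt et en appliquant a(0) = -8, nous trouvons a(t) = -8. En prenant ∫a(t)dt et en appliquant v(0) = 0, nous trouvons v(t) = -8·t. En utilisant v(t) = -8·t et en substituant t = 1, nous trouvons v = -8.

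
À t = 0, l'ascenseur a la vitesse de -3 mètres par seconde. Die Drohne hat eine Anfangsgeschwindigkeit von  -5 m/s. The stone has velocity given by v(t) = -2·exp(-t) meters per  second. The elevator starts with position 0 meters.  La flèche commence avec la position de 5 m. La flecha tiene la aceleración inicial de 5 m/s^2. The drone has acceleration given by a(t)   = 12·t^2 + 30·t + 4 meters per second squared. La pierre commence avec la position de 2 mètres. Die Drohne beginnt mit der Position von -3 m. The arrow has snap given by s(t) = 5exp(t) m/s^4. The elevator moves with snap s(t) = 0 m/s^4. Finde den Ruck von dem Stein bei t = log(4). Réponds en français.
En partant de la vitesse v(t) = -2·exp(-t), nous prenons 2 dérivées. En dérivant la vitesse, nous obtenons l'accélération: a(t) = 2·exp(-t). En dérivant l'accélération, nous obtenons le jerk: j(t) = -2·exp(-t). Nous avons le jerk j(t) = -2·exp(-t). En substituant t = log(4): j(log(4)) = -1/2.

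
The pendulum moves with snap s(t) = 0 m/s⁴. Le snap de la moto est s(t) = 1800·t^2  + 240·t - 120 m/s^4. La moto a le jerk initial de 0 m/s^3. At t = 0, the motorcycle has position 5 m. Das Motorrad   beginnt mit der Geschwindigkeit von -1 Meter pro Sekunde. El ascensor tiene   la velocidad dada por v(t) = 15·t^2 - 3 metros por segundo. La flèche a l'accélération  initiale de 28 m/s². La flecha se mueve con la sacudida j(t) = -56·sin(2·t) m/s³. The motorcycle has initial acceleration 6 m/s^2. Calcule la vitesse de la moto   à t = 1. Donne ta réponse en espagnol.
Para resolver esto, necesitamos tomar 3 antiderivadas de nuestra ecuación del snap s(t) = 1800·t^2 + 240·t - 120. Tomando ∫s(t)dt y aplicando j(0) = 0, encontramos j(t) = 120·t·(5·t^2 + t - 1). Tomando ∫j(t)dt y aplicando a(0) = 6, encontramos a(t) = 150·t^4 + 40·t^3 - 60·t^2 + 6. La antiderivada de la aceleración, con v(0) = -1, da la velocidad: v(t) = 30·t^5 + 10·t^4 - 20·t^3 + 6·t - 1. Tenemos la velocidad v(t) = 30·t^5 + 10·t^4 - 20·t^3 + 6·t - 1. Sustituyendo t = 1: v(1) = 25.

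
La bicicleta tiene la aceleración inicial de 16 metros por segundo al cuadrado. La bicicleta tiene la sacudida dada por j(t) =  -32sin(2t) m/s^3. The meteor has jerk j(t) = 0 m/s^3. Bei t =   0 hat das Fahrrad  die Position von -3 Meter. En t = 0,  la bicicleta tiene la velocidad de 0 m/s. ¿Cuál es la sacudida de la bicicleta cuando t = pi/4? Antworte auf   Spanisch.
Tenemos la sacudida j(t) = -32·sin(2·t). Sustituyendo t = pi/4: j(pi/4) = -32.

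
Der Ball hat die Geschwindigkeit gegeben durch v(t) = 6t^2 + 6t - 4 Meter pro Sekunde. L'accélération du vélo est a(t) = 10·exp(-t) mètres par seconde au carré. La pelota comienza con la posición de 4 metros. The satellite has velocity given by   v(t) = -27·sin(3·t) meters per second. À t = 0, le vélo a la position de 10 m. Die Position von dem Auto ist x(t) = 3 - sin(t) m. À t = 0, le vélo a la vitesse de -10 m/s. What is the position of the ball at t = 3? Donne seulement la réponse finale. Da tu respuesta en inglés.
The answer is 73.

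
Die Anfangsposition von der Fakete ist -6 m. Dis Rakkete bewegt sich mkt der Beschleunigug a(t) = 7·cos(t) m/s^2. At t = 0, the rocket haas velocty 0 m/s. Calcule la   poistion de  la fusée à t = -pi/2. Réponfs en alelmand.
Wir müssen die Stammfunktion unserer Gleichung für die Beschleunigung a(t) = 7·cos(t) 2-mal finden. Mit ∫a(t)dt und Anwendung von v(0) = 0, finden wir v(t) = 7·sin(t). Die Stammfunktion von der Geschwindigkeit ist die Position. Mit x(0) = -6 erhalten wir x(t) = 1 - 7·cos(t). Aus der Gleichung für die Position x(t) = 1 - 7·cos(t), setzen wir t = -pi/2 ein und erhalten x = 1.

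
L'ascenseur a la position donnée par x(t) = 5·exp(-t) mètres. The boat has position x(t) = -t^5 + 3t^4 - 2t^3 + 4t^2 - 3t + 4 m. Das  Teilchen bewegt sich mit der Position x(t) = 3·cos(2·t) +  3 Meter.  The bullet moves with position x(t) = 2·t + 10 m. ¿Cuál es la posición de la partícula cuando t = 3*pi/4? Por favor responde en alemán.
Wir haben die Position x(t) = 3·cos(2·t) + 3. Durch Einsetzen von t = 3*pi/4: x(3*pi/4) = 3.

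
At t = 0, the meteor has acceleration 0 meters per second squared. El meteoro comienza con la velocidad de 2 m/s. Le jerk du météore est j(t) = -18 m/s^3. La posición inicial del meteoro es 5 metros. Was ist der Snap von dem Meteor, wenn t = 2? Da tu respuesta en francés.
Nous devons dériver notre équation du jerk j(t) = -18 1 fois. La dérivée du jerk donne le snap: s(t) = 0. Nous avons le snap s(t) = 0. En substituant t = 2: s(2) = 0.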